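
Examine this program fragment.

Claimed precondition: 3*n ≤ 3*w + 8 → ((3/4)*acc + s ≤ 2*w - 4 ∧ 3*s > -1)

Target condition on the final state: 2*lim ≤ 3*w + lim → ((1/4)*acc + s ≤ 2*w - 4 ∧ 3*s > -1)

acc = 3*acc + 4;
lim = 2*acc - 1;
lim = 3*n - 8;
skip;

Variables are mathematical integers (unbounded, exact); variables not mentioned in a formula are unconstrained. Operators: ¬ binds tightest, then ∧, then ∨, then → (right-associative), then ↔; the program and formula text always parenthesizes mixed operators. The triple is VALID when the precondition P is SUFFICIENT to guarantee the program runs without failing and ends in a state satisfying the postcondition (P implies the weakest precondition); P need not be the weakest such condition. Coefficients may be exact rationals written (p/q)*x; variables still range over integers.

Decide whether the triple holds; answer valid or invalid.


Working backward. After the program, the postcondition 2*lim ≤ 3*w + lim → ((1/4)*acc + s ≤ 2*w - 4 ∧ 3*s > -1) must hold; in canonical form it is lim ≤ 3*w → ((1/4)*acc + s ≤ 2*w - 4 ∧ 3*s > -1).
Before skip: lim ≤ 3*w → ((1/4)*acc + s ≤ 2*w - 4 ∧ 3*s > -1)
Before lim := 3*n - 8: 3*n ≤ 3*w + 8 → ((1/4)*acc + s ≤ 2*w - 4 ∧ 3*s > -1)
Before lim := 2*acc - 1: 3*n ≤ 3*w + 8 → ((1/4)*acc + s ≤ 2*w - 4 ∧ 3*s > -1)
Before acc := 3*acc + 4: 3*n ≤ 3*w + 8 → ((3/4)*acc + s ≤ 2*w - 5 ∧ 3*s > -1)
The weakest precondition is 3*n ≤ 3*w + 8 → ((3/4)*acc + s ≤ 2*w - 5 ∧ 3*s > -1).
Check whether 3*n ≤ 3*w + 8 → ((3/4)*acc + s ≤ 2*w - 4 ∧ 3*s > -1) implies it.
Countermodel: at the initial state acc = -8, n = 0, s = 2, w = 0, the precondition holds but the weakest precondition fails.
Answer: invalid


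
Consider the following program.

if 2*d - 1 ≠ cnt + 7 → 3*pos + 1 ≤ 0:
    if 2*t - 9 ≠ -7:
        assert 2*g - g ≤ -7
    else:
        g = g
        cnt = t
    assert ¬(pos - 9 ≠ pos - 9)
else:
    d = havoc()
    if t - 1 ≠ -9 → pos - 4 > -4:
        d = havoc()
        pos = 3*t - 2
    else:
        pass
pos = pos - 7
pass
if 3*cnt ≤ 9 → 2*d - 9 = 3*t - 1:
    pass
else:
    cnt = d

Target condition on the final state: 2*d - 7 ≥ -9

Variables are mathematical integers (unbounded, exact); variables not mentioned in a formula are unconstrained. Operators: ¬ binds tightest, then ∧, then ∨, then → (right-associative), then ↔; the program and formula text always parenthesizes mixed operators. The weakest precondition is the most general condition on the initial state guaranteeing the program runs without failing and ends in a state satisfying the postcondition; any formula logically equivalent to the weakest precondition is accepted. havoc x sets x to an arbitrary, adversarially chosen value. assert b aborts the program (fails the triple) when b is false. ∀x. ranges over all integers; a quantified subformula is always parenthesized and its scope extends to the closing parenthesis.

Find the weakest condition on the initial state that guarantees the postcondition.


Working backward. After the program, the postcondition 2*d - 7 ≥ -9 must hold; in canonical form it is 2*d ≥ -2.
Then branch requires 2*d ≥ -2; else branch requires 2*d ≥ -2.
Before the if: ((3*cnt ≤ 9 → 2*d = 3*t + 8) → 2*d ≥ -2) ∧ ((¬(3*cnt ≤ 9 → 2*d = 3*t + 8)) → 2*d ≥ -2)
Before skip: ((3*cnt ≤ 9 → 2*d = 3*t + 8) → 2*d ≥ -2) ∧ ((¬(3*cnt ≤ 9 → 2*d = 3*t + 8)) → 2*d ≥ -2)
Before pos := pos - 7: ((3*cnt ≤ 9 → 2*d = 3*t + 8) → 2*d ≥ -2) ∧ ((¬(3*cnt ≤ 9 → 2*d = 3*t + 8)) → 2*d ≥ -2)
Then branch requires (2*t ≠ 2 → (g ≤ -7 ∧ ((3*cnt ≤ 9 → 2*d = 3*t + 8) → 2*d ≥ -2) ∧ ((¬(3*cnt ≤ 9 → 2*d = 3*t + 8)) → 2*d ≥ -2))) ∧ ((¬(2*t ≠ 2)) → (((3*t ≤ 9 → 2*d = 3*t + 8) → 2*d ≥ -2) ∧ ((¬(3*t ≤ 9 → 2*d = 3*t + 8)) → 2*d ≥ -2))); else branch requires ∀d_2. (((t ≠ -8 → pos > 0) → (∀d_1. (((3*cnt ≤ 9 → 2*d_1 = 3*t + 8) → 2*d_1 ≥ -2) ∧ ((¬(3*cnt ≤ 9 → 2*d_1 = 3*t + 8)) → 2*d_1 ≥ -2)))) ∧ ((¬(t ≠ -8 → pos > 0)) → (((3*cnt ≤ 9 → 2*d_2 = 3*t + 8) → 2*d_2 ≥ -2) ∧ ((¬(3*cnt ≤ 9 → 2*d_2 = 3*t + 8)) → 2*d_2 ≥ -2)))).
Before the if: ((2*d ≠ cnt + 8 → 3*pos ≤ -1) → ((2*t ≠ 2 → (g ≤ -7 ∧ ((3*cnt ≤ 9 → 2*d = 3*t + 8) → 2*d ≥ -2) ∧ ((¬(3*cnt ≤ 9 → 2*d = 3*t + 8)) → 2*d ≥ -2))) ∧ ((¬(2*t ≠ 2)) → (((3*t ≤ 9 → 2*d = 3*t + 8) → 2*d ≥ -2) ∧ ((¬(3*t ≤ 9 → 2*d = 3*t + 8)) → 2*d ≥ -2))))) ∧ ((¬(2*d ≠ cnt + 8 → 3*pos ≤ -1)) → (∀d_2. (((t ≠ -8 → pos > 0) → (∀d_1. (((3*cnt ≤ 9 → 2*d_1 = 3*t + 8) → 2*d_1 ≥ -2) ∧ ((¬(3*cnt ≤ 9 → 2*d_1 = 3*t + 8)) → 2*d_1 ≥ -2)))) ∧ ((¬(t ≠ -8 → pos > 0)) → (((3*cnt ≤ 9 → 2*d_2 = 3*t + 8) → 2*d_2 ≥ -2) ∧ ((¬(3*cnt ≤ 9 → 2*d_2 = 3*t + 8)) → 2*d_2 ≥ -2))))))
Answer: WP = ((2*d ≠ cnt + 8 → 3*pos ≤ -1) → ((2*t ≠ 2 → (g ≤ -7 ∧ ((3*cnt ≤ 9 → 2*d = 3*t + 8) → 2*d ≥ -2) ∧ ((¬(3*cnt ≤ 9 → 2*d = 3*t + 8)) → 2*d ≥ -2))) ∧ ((¬(2*t ≠ 2)) → (((3*t ≤ 9 → 2*d = 3*t + 8) → 2*d ≥ -2) ∧ ((¬(3*t ≤ 9 → 2*d = 3*t + 8)) → 2*d ≥ -2))))) ∧ ((¬(2*d ≠ cnt + 8 → 3*pos ≤ -1)) → (∀d_2. (((t ≠ -8 → pos > 0) → (∀d_1. (((3*cnt ≤ 9 → 2*d_1 = 3*t + 8) → 2*d_1 ≥ -2) ∧ ((¬(3*cnt ≤ 9 → 2*d_1 = 3*t + 8)) → 2*d_1 ≥ -2)))) ∧ ((¬(t ≠ -8 → pos > 0)) → (((3*cnt ≤ 9 → 2*d_2 = 3*t + 8) → 2*d_2 ≥ -2) ∧ ((¬(3*cnt ≤ 9 → 2*d_2 = 3*t + 8)) → 2*d_2 ≥ -2))))))


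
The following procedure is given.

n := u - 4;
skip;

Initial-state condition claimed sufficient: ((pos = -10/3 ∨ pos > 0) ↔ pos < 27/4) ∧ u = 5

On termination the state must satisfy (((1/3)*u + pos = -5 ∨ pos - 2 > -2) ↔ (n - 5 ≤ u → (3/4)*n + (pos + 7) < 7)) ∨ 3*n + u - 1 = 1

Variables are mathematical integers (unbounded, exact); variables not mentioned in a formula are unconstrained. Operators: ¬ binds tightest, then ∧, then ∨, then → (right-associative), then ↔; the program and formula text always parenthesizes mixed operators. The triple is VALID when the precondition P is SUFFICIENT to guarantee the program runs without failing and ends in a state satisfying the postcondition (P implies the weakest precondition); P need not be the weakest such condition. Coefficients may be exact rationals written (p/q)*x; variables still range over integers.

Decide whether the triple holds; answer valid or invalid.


Working backward. After the program, the postcondition (((1/3)*u + pos = -5 ∨ pos - 2 > -2) ↔ (n - 5 ≤ u → (3/4)*n + (pos + 7) < 7)) ∨ 3*n + u - 1 = 1 must hold; in canonical form it is ((pos + (1/3)*u = -5 ∨ pos > 0) ↔ (n ≤ u + 5 → (3/4)*n + pos < 0)) ∨ 3*n + u = 2.
Before skip: ((pos + (1/3)*u = -5 ∨ pos > 0) ↔ (n ≤ u + 5 → (3/4)*n + pos < 0)) ∨ 3*n + u = 2
Before n := u - 4: ((pos + (1/3)*u = -5 ∨ pos > 0) ↔ pos + (3/4)*u < 3) ∨ 4*u = 14
The weakest precondition is ((pos + (1/3)*u = -5 ∨ pos > 0) ↔ pos + (3/4)*u < 3) ∨ 4*u = 14.
Check whether ((pos = -10/3 ∨ pos > 0) ↔ pos < 27/4) ∧ u = 5 implies it.
Countermodel: at the initial state pos = 1, u = 5, the precondition holds but the weakest precondition fails.
Answer: invalid


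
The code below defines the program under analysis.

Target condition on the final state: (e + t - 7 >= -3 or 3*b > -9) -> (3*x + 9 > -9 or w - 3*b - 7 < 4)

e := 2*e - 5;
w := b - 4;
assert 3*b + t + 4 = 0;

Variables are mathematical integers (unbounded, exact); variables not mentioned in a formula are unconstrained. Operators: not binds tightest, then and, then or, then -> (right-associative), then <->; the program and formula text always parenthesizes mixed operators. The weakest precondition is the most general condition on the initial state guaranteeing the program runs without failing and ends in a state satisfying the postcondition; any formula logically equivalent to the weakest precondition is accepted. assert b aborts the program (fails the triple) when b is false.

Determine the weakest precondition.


Working backward. After the program, the postcondition (e + t - 7 >= -3 or 3*b > -9) -> (3*x + 9 > -9 or w - 3*b - 7 < 4) must hold; in canonical form it is (e + t >= 4 or 3*b > -9) -> (3*x > -18 or w < 3*b + 11).
Before assert 3*b + t + 4 = 0: 3*b + t = -4 and ((e + t >= 4 or 3*b > -9) -> (3*x > -18 or w < 3*b + 11))
Before w := b - 4: 3*b + t = -4 and ((e + t >= 4 or 3*b > -9) -> (3*x > -18 or 2*b > -15))
Before e := 2*e - 5: 3*b + t = -4 and ((2*e + t >= 9 or 3*b > -9) -> (3*x > -18 or 2*b > -15))
Answer: WP = 3*b + t = -4 and ((2*e + t >= 9 or 3*b > -9) -> (3*x > -18 or 2*b > -15))


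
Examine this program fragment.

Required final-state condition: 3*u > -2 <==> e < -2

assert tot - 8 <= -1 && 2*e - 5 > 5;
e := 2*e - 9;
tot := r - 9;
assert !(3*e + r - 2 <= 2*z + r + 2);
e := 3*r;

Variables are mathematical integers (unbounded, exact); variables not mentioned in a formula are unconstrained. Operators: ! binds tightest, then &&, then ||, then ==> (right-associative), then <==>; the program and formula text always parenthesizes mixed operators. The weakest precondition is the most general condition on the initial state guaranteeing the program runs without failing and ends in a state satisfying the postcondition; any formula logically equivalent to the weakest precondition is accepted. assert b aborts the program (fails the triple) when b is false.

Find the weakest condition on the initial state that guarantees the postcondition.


Working backward. After the program, 3*u > -2 <==> e < -2 must hold.
Before e := 3*r: 3*u > -2 <==> 3*r < -2
Before assert !(3*e + r - 2 <= 2*z + r + 2): (!(3*e <= 2*z + 4)) && (3*u > -2 <==> 3*r < -2)
Before tot := r - 9: (!(3*e <= 2*z + 4)) && (3*u > -2 <==> 3*r < -2)
Before e := 2*e - 9: (!(6*e <= 2*z + 31)) && (3*u > -2 <==> 3*r < -2)
Before assert tot - 8 <= -1 && 2*e - 5 > 5: tot <= 7 && 2*e > 10 && (!(6*e <= 2*z + 31)) && (3*u > -2 <==> 3*r < -2)
Answer: WP = tot <= 7 && 2*e > 10 && (!(6*e <= 2*z + 31)) && (3*u > -2 <==> 3*r < -2)


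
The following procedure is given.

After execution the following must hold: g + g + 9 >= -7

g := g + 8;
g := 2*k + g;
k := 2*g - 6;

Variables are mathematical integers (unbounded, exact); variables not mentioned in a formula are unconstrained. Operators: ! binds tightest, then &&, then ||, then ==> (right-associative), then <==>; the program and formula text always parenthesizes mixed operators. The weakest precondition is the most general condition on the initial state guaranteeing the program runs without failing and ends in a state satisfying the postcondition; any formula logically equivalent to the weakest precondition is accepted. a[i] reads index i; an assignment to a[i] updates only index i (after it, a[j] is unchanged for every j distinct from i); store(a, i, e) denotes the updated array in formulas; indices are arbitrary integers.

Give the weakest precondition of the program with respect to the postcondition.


Working backward. After the program, the postcondition g + g + 9 >= -7 must hold; in canonical form it is 2*g >= -16.
Before k := 2*g - 6: 2*g >= -16
Before g := 2*k + g: 2*g + 4*k >= -16
Before g := g + 8: 2*g + 4*k >= -32
Answer: WP = 2*g + 4*k >= -32


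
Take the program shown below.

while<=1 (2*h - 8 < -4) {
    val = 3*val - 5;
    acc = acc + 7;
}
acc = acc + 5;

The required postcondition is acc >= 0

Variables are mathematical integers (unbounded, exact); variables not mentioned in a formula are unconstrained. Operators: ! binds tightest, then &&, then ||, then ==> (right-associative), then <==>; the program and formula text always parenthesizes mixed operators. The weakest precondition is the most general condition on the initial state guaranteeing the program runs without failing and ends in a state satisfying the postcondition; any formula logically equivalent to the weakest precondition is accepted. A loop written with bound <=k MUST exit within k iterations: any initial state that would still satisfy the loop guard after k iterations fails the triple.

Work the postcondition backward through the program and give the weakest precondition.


Working backward. After the program, acc >= 0 must hold.
Before acc := acc + 5: acc >= -5
Before the loop (bound <=1), unroll the exhaustion recursion (WP_0 = exit-now case; WP_j = one more guarded iteration, up to j = 1):
  WP_0: (!(2*h < 4)) && acc >= -5
  WP_1: (2*h < 4 ==> ((!(2*h < 4)) && acc >= -12)) && ((!(2*h < 4)) ==> acc >= -5)
So before the loop: (2*h < 4 ==> ((!(2*h < 4)) && acc >= -12)) && ((!(2*h < 4)) ==> acc >= -5)
Answer: WP = (2*h < 4 ==> ((!(2*h < 4)) && acc >= -12)) && ((!(2*h < 4)) ==> acc >= -5)


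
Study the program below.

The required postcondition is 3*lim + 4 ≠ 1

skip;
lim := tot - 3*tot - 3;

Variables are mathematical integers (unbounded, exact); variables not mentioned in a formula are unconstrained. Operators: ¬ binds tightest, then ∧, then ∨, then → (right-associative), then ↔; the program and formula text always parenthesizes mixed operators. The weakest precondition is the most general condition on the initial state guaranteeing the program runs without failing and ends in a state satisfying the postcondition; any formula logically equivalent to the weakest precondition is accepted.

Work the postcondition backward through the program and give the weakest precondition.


Working backward. After the program, the postcondition 3*lim + 4 ≠ 1 must hold; in canonical form it is 3*lim ≠ -3.
Before lim := tot - 3*tot - 3: 6*tot ≠ -6
Before skip: 6*tot ≠ -6
Answer: WP = 6*tot ≠ -6


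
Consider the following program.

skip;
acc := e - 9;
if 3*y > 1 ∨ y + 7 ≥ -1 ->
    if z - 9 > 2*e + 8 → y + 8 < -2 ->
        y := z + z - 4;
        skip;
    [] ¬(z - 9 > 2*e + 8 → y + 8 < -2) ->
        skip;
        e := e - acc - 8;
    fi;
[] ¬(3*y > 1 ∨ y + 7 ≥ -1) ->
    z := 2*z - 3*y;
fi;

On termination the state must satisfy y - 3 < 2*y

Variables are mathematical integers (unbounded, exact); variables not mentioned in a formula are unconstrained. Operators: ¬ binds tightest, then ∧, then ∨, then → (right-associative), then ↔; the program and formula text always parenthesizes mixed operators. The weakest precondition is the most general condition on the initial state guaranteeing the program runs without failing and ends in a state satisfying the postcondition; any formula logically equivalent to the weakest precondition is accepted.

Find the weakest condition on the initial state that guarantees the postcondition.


Working backward. After the program, the postcondition y - 3 < 2*y must hold; in canonical form it is y > -3.
Then branch requires ((z > 2*e + 17 → y < -10) → 2*z > 1) ∧ ((¬(z > 2*e + 17 → y < -10)) → y > -3); else branch requires y > -3.
Before the if: ((3*y > 1 ∨ y ≥ -8) → (((z > 2*e + 17 → y < -10) → 2*z > 1) ∧ ((¬(z > 2*e + 17 → y < -10)) → y > -3))) ∧ ((¬(3*y > 1 ∨ y ≥ -8)) → y > -3)
Before acc := e - 9: ((3*y > 1 ∨ y ≥ -8) → (((z > 2*e + 17 → y < -10) → 2*z > 1) ∧ ((¬(z > 2*e + 17 → y < -10)) → y > -3))) ∧ ((¬(3*y > 1 ∨ y ≥ -8)) → y > -3)
Before skip: ((3*y > 1 ∨ y ≥ -8) → (((z > 2*e + 17 → y < -10) → 2*z > 1) ∧ ((¬(z > 2*e + 17 → y < -10)) → y > -3))) ∧ ((¬(3*y > 1 ∨ y ≥ -8)) → y > -3)
Answer: WP = ((3*y > 1 ∨ y ≥ -8) → (((z > 2*e + 17 → y < -10) → 2*z > 1) ∧ ((¬(z > 2*e + 17 → y < -10)) → y > -3))) ∧ ((¬(3*y > 1 ∨ y ≥ -8)) → y > -3)


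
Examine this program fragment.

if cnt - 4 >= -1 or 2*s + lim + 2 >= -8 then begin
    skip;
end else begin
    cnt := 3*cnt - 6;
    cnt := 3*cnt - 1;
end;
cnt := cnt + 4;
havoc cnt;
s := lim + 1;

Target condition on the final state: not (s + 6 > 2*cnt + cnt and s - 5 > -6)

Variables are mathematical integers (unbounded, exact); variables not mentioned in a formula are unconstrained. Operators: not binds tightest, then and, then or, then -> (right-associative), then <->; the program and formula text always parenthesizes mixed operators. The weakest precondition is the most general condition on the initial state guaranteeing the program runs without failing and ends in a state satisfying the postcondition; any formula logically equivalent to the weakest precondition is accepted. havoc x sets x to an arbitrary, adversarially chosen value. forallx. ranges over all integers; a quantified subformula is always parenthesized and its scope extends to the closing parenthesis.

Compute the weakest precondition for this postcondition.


Working backward. After the program, the postcondition not (s + 6 > 2*cnt + cnt and s - 5 > -6) must hold; in canonical form it is not (s > 3*cnt - 6 and s > -1).
Before s := lim + 1: not (lim > 3*cnt - 7 and lim > -2)
Before havoc cnt: forall cnt_1. (not (lim > 3*cnt_1 - 7 and lim > -2))
Before cnt := cnt + 4: forall cnt_1. (not (lim > 3*cnt_1 - 7 and lim > -2))
Then branch requires forall cnt_1. (not (lim > 3*cnt_1 - 7 and lim > -2)); else branch requires forall cnt_1. (not (lim > 3*cnt_1 - 7 and lim > -2)).
Before the if: ((cnt >= 3 or lim + 2*s >= -10) -> (forall cnt_1. (not (lim > 3*cnt_1 - 7 and lim > -2)))) and ((not (cnt >= 3 or lim + 2*s >= -10)) -> (forall cnt_1. (not (lim > 3*cnt_1 - 7 and lim > -2))))
Answer: WP = ((cnt >= 3 or lim + 2*s >= -10) -> (forall cnt_1. (not (lim > 3*cnt_1 - 7 and lim > -2)))) and ((not (cnt >= 3 or lim + 2*s >= -10)) -> (forall cnt_1. (not (lim > 3*cnt_1 - 7 and lim > -2))))


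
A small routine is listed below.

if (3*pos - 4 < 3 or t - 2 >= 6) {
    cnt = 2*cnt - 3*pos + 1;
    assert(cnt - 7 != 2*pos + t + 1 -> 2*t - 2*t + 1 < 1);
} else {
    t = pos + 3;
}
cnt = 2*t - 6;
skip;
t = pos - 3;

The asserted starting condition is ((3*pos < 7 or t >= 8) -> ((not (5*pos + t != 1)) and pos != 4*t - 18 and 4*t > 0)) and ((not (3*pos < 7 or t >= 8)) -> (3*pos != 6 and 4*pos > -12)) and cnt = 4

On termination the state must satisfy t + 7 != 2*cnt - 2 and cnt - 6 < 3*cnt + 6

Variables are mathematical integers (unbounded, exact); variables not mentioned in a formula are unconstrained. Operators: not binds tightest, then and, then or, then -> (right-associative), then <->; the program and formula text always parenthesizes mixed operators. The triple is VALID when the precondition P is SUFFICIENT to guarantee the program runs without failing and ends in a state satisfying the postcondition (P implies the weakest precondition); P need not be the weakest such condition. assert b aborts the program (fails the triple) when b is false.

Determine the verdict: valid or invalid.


Working backward. After the program, the postcondition t + 7 != 2*cnt - 2 and cnt - 6 < 3*cnt + 6 must hold; in canonical form it is t != 2*cnt - 9 and 2*cnt > -12.
Before t := pos - 3: pos != 2*cnt - 6 and 2*cnt > -12
Before skip: pos != 2*cnt - 6 and 2*cnt > -12
Before cnt := 2*t - 6: pos != 4*t - 18 and 4*t > 0
Then branch requires (not (2*cnt != 5*pos + t + 7)) and pos != 4*t - 18 and 4*t > 0; else branch requires 3*pos != 6 and 4*pos > -12.
Before the if: ((3*pos < 7 or t >= 8) -> ((not (2*cnt != 5*pos + t + 7)) and pos != 4*t - 18 and 4*t > 0)) and ((not (3*pos < 7 or t >= 8)) -> (3*pos != 6 and 4*pos > -12))
The weakest precondition is ((3*pos < 7 or t >= 8) -> ((not (2*cnt != 5*pos + t + 7)) and pos != 4*t - 18 and 4*t > 0)) and ((not (3*pos < 7 or t >= 8)) -> (3*pos != 6 and 4*pos > -12)).
Check whether ((3*pos < 7 or t >= 8) -> ((not (5*pos + t != 1)) and pos != 4*t - 18 and 4*t > 0)) and ((not (3*pos < 7 or t >= 8)) -> (3*pos != 6 and 4*pos > -12)) and cnt = 4 implies it.
Every state satisfying the precondition satisfies the weakest precondition: the implication holds.
Answer: valid


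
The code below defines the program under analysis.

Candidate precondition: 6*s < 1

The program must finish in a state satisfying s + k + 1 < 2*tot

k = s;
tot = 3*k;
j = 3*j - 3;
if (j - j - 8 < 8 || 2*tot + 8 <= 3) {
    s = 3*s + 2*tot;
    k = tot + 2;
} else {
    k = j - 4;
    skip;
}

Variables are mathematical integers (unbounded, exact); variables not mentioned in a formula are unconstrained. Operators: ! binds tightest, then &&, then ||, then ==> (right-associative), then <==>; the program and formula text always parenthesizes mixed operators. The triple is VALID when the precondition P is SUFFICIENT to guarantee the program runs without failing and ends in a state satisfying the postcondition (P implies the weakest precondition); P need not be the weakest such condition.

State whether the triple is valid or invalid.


Working backward. After the program, the postcondition s + k + 1 < 2*tot must hold; in canonical form it is k + s < 2*tot - 1.
Then branch requires 3*s + tot < -3; else branch requires j + s < 2*tot + 3.
Before the if: 3*s + tot < -3
Before j := 3*j - 3: 3*s + tot < -3
Before tot := 3*k: 3*k + 3*s < -3
Before k := s: 6*s < -3
The weakest precondition is 6*s < -3.
Check whether 6*s < 1 implies it.
Countermodel: at the initial state s = 0, the precondition holds but the weakest precondition fails.
Answer: invalid


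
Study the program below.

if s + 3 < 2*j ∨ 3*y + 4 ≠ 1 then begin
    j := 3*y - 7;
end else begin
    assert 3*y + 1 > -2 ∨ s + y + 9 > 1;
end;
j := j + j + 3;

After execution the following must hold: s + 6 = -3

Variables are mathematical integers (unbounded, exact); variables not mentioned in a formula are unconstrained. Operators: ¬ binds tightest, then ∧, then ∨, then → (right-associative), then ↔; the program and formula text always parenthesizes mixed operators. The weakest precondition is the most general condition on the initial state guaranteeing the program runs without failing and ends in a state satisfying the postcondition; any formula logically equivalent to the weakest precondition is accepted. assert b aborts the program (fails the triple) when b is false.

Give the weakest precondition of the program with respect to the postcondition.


Working backward. After the program, the postcondition s + 6 = -3 must hold; in canonical form it is s = -9.
Before j := j + j + 3: s = -9
Then branch requires s = -9; else branch requires (3*y > -3 ∨ s + y > -8) ∧ s = -9.
Before the if: ((s < 2*j - 3 ∨ 3*y ≠ -3) → s = -9) ∧ ((¬(s < 2*j - 3 ∨ 3*y ≠ -3)) → ((3*y > -3 ∨ s + y > -8) ∧ s = -9))
Answer: WP = ((s < 2*j - 3 ∨ 3*y ≠ -3) → s = -9) ∧ ((¬(s < 2*j - 3 ∨ 3*y ≠ -3)) → ((3*y > -3 ∨ s + y > -8) ∧ s = -9))


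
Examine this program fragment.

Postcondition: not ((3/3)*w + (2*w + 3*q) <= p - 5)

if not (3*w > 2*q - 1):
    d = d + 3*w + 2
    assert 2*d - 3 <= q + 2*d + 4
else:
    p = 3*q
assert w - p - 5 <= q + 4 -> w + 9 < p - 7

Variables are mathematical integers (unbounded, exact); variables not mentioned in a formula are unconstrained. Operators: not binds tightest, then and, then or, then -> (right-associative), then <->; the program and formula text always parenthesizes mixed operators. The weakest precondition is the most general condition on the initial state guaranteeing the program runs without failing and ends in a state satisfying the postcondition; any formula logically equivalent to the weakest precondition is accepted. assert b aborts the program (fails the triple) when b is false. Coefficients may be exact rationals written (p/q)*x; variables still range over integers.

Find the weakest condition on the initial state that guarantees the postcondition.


Working backward. After the program, the postcondition not ((3/3)*w + (2*w + 3*q) <= p - 5) must hold; in canonical form it is not (3*q + 3*w <= p - 5).
Before assert w - p - 5 <= q + 4 -> w + 9 < p - 7: (w <= p + q + 9 -> w < p - 16) and (not (3*q + 3*w <= p - 5))
Then branch requires q >= -7 and (w <= p + q + 9 -> w < p - 16) and (not (3*q + 3*w <= p - 5)); else branch requires (w <= 4*q + 9 -> w < 3*q - 16) and (not (3*w <= -5)).
Before the if: ((not (3*w > 2*q - 1)) -> (q >= -7 and (w <= p + q + 9 -> w < p - 16) and (not (3*q + 3*w <= p - 5)))) and (3*w > 2*q - 1 -> ((w <= 4*q + 9 -> w < 3*q - 16) and (not (3*w <= -5))))
Answer: WP = ((not (3*w > 2*q - 1)) -> (q >= -7 and (w <= p + q + 9 -> w < p - 16) and (not (3*q + 3*w <= p - 5)))) and (3*w > 2*q - 1 -> ((w <= 4*q + 9 -> w < 3*q - 16) and (not (3*w <= -5))))


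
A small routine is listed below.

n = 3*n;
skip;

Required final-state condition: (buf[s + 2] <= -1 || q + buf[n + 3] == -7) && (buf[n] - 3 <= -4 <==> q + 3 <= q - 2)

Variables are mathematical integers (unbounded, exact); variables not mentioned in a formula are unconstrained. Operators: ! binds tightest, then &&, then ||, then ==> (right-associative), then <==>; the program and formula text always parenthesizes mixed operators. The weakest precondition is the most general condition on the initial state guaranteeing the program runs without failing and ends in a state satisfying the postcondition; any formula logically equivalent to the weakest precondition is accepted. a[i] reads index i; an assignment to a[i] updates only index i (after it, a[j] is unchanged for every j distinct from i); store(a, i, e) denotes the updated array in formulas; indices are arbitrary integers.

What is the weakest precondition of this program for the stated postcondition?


Working backward. After the program, the postcondition (buf[s + 2] <= -1 || q + buf[n + 3] == -7) && (buf[n] - 3 <= -4 <==> q + 3 <= q - 2) must hold; in canonical form it is (buf[s + 2] <= -1 || buf[n + 3] + q == -7) && (!(buf[n] <= -1)).
Before skip: (buf[s + 2] <= -1 || buf[n + 3] + q == -7) && (!(buf[n] <= -1))
Before n := 3*n: (buf[s + 2] <= -1 || buf[3*n + 3] + q == -7) && (!(buf[3*n] <= -1))
Answer: WP = (buf[s + 2] <= -1 || buf[3*n + 3] + q == -7) && (!(buf[3*n] <= -1))


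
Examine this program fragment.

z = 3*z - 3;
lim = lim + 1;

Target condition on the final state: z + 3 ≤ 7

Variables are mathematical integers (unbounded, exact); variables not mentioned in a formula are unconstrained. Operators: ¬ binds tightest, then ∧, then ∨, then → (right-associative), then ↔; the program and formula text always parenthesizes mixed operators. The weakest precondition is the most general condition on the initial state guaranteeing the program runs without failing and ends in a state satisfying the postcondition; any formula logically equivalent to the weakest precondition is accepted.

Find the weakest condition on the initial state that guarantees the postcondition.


Working backward. After the program, the postcondition z + 3 ≤ 7 must hold; in canonical form it is z ≤ 4.
Before lim := lim + 1: z ≤ 4
Before z := 3*z - 3: 3*z ≤ 7
Answer: WP = 3*z ≤ 7


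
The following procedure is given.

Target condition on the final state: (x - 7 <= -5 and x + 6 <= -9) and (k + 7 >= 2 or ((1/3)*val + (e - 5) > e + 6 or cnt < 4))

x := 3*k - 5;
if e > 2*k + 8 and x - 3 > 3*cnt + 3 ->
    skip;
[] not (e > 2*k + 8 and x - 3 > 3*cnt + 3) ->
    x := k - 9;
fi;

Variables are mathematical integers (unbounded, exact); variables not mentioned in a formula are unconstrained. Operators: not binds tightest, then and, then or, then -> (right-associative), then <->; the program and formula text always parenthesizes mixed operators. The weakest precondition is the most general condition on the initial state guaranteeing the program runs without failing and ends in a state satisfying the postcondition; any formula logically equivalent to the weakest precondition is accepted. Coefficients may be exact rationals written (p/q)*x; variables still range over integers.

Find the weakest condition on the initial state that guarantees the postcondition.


Working backward. After the program, the postcondition (x - 7 <= -5 and x + 6 <= -9) and (k + 7 >= 2 or ((1/3)*val + (e - 5) > e + 6 or cnt < 4)) must hold; in canonical form it is x <= 2 and x <= -15 and (k >= -5 or (1/3)*val > 11 or cnt < 4).
Then branch requires x <= 2 and x <= -15 and (k >= -5 or (1/3)*val > 11 or cnt < 4); else branch requires k <= 11 and k <= -6 and (k >= -5 or (1/3)*val > 11 or cnt < 4).
Before the if: ((e > 2*k + 8 and x > 3*cnt + 6) -> (x <= 2 and x <= -15 and (k >= -5 or (1/3)*val > 11 or cnt < 4))) and ((not (e > 2*k + 8 and x > 3*cnt + 6)) -> (k <= 11 and k <= -6 and (k >= -5 or (1/3)*val > 11 or cnt < 4)))
Before x := 3*k - 5: ((e > 2*k + 8 and 3*k > 3*cnt + 11) -> (3*k <= 7 and 3*k <= -10 and (k >= -5 or (1/3)*val > 11 or cnt < 4))) and ((not (e > 2*k + 8 and 3*k > 3*cnt + 11)) -> (k <= 11 and k <= -6 and (k >= -5 or (1/3)*val > 11 or cnt < 4)))
Answer: WP = ((e > 2*k + 8 and 3*k > 3*cnt + 11) -> (3*k <= 7 and 3*k <= -10 and (k >= -5 or (1/3)*val > 11 or cnt < 4))) and ((not (e > 2*k + 8 and 3*k > 3*cnt + 11)) -> (k <= 11 and k <= -6 and (k >= -5 or (1/3)*val > 11 or cnt < 4)))


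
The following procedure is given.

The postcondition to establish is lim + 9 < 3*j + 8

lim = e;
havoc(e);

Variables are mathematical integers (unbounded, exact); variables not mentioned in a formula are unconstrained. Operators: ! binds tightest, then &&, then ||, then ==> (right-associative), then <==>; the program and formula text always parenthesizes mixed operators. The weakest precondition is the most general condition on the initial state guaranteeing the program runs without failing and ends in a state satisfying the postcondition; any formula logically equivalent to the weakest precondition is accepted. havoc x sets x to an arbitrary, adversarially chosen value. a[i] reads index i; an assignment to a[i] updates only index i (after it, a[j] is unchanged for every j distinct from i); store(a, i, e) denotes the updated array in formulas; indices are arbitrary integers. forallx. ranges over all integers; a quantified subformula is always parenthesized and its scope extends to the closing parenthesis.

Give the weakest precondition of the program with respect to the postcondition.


Working backward. After the program, the postcondition lim + 9 < 3*j + 8 must hold; in canonical form it is lim < 3*j - 1.
Before havoc e: lim < 3*j - 1
Before lim := e: e < 3*j - 1
Answer: WP = e < 3*j - 1


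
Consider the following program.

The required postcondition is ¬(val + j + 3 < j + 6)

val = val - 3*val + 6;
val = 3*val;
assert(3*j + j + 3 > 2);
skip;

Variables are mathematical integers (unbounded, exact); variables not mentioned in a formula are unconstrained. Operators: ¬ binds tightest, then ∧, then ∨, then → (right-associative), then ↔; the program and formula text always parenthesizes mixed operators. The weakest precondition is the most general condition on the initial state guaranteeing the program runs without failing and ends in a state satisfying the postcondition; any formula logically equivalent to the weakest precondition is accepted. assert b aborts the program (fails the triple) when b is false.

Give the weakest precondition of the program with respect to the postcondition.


Working backward. After the program, the postcondition ¬(val + j + 3 < j + 6) must hold; in canonical form it is ¬(val < 3).
Before skip: ¬(val < 3)
Before assert 3*j + j + 3 > 2: 4*j > -1 ∧ (¬(val < 3))
Before val := 3*val: 4*j > -1 ∧ (¬(3*val < 3))
Before val := val - 3*val + 6: 4*j > -1 ∧ (¬(6*val > 15))
Answer: WP = 4*j > -1 ∧ (¬(6*val > 15))


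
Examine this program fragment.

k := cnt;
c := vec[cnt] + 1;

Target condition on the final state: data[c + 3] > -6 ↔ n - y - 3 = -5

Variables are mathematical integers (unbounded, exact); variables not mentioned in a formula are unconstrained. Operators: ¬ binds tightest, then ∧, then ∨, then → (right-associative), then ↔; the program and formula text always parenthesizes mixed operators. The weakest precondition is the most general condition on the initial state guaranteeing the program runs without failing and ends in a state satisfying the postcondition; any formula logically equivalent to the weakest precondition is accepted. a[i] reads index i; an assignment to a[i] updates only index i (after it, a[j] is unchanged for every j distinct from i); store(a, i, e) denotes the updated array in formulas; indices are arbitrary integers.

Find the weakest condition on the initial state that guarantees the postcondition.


Working backward. After the program, the postcondition data[c + 3] > -6 ↔ n - y - 3 = -5 must hold; in canonical form it is data[c + 3] > -6 ↔ n = y - 2.
Before c := vec[cnt] + 1: data[vec[cnt] + 4] > -6 ↔ n = y - 2
Before k := cnt: data[vec[cnt] + 4] > -6 ↔ n = y - 2
Answer: WP = data[vec[cnt] + 4] > -6 ↔ n = y - 2


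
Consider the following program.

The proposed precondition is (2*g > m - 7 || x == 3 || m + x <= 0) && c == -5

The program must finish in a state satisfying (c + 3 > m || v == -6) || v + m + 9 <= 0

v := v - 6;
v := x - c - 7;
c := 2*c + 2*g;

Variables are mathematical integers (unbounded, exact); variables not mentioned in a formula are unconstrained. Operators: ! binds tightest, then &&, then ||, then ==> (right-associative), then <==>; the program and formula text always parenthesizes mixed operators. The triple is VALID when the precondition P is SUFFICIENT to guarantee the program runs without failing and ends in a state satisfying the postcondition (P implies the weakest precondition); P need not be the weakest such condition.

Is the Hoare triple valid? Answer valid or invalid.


Working backward. After the program, the postcondition (c + 3 > m || v == -6) || v + m + 9 <= 0 must hold; in canonical form it is c > m - 3 || v == -6 || m + v <= -9.
Before c := 2*c + 2*g: 2*c + 2*g > m - 3 || v == -6 || m + v <= -9
Before v := x - c - 7: 2*c + 2*g > m - 3 || x == c + 1 || m + x <= c - 2
Before v := v - 6: 2*c + 2*g > m - 3 || x == c + 1 || m + x <= c - 2
The weakest precondition is 2*c + 2*g > m - 3 || x == c + 1 || m + x <= c - 2.
Check whether (2*g > m - 7 || x == 3 || m + x <= 0) && c == -5 implies it.
Countermodel: at the initial state c = -5, g = 0, m = 0, x = 4, the precondition holds but the weakest precondition fails.
Answer: invalid


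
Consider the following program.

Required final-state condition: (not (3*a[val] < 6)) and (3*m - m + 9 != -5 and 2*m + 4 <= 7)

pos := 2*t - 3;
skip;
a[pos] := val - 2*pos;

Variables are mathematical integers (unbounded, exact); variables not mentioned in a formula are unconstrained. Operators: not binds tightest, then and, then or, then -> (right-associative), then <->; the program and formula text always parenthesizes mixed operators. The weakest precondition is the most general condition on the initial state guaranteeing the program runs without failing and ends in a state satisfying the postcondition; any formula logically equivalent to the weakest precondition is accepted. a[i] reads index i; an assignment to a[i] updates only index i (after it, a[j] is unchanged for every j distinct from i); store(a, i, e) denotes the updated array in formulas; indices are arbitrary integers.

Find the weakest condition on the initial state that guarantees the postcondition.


Working backward. After the program, the postcondition (not (3*a[val] < 6)) and (3*m - m + 9 != -5 and 2*m + 4 <= 7) must hold; in canonical form it is (not (3*a[val] < 6)) and 2*m != -14 and 2*m <= 3.
Before a[pos] := val - 2*pos: (not (3*store(a, pos, -2*pos + val)[val] < 6)) and 2*m != -14 and 2*m <= 3
Before skip: (not (3*store(a, pos, -2*pos + val)[val] < 6)) and 2*m != -14 and 2*m <= 3
Before pos := 2*t - 3: (not (3*store(a, 2*t - 3, -4*t + val + 6)[val] < 6)) and 2*m != -14 and 2*m <= 3
Answer: WP = (not (3*store(a, 2*t - 3, -4*t + val + 6)[val] < 6)) and 2*m != -14 and 2*m <= 3


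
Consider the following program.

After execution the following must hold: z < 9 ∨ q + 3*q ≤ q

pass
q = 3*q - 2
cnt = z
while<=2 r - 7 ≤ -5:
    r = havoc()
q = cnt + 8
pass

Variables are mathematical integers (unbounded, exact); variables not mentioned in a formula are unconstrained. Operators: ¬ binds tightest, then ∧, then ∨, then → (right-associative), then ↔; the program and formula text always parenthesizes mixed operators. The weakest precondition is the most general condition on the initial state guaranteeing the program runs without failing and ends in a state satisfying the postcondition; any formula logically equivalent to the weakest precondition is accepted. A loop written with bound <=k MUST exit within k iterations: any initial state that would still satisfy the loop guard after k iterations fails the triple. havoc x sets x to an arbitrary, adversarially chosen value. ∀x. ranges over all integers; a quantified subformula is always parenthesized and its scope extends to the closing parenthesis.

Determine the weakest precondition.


Working backward. After the program, the postcondition z < 9 ∨ q + 3*q ≤ q must hold; in canonical form it is z < 9 ∨ 3*q ≤ 0.
Before skip: z < 9 ∨ 3*q ≤ 0
Before q := cnt + 8: z < 9 ∨ 3*cnt ≤ -24
Before the loop (bound <=2), unroll the exhaustion recursion (WP_0 = exit-now case; WP_j = one more guarded iteration, up to j = 2):
  WP_0: (¬(r ≤ 2)) ∧ (z < 9 ∨ 3*cnt ≤ -24)
  WP_1: (r ≤ 2 → (∀r_1. ((¬(r_1 ≤ 2)) ∧ (z < 9 ∨ 3*cnt ≤ -24)))) ∧ ((¬(r ≤ 2)) → (z < 9 ∨ 3*cnt ≤ -24))
  WP_2: (r ≤ 2 → (∀r_2. ((r_2 ≤ 2 → (∀r_1. ((¬(r_1 ≤ 2)) ∧ (z < 9 ∨ 3*cnt ≤ -24)))) ∧ ((¬(r_2 ≤ 2)) → (z < 9 ∨ 3*cnt ≤ -24))))) ∧ ((¬(r ≤ 2)) → (z < 9 ∨ 3*cnt ≤ -24))
So before the loop: (r ≤ 2 → (∀r_2. ((r_2 ≤ 2 → (∀r_1. ((¬(r_1 ≤ 2)) ∧ (z < 9 ∨ 3*cnt ≤ -24)))) ∧ ((¬(r_2 ≤ 2)) → (z < 9 ∨ 3*cnt ≤ -24))))) ∧ ((¬(r ≤ 2)) → (z < 9 ∨ 3*cnt ≤ -24))
Before cnt := z: (r ≤ 2 → (∀r_2. ((r_2 ≤ 2 → (∀r_1. ((¬(r_1 ≤ 2)) ∧ (z < 9 ∨ 3*z ≤ -24)))) ∧ ((¬(r_2 ≤ 2)) → (z < 9 ∨ 3*z ≤ -24))))) ∧ ((¬(r ≤ 2)) → (z < 9 ∨ 3*z ≤ -24))
Before q := 3*q - 2: (r ≤ 2 → (∀r_2. ((r_2 ≤ 2 → (∀r_1. ((¬(r_1 ≤ 2)) ∧ (z < 9 ∨ 3*z ≤ -24)))) ∧ ((¬(r_2 ≤ 2)) → (z < 9 ∨ 3*z ≤ -24))))) ∧ ((¬(r ≤ 2)) → (z < 9 ∨ 3*z ≤ -24))
Before skip: (r ≤ 2 → (∀r_2. ((r_2 ≤ 2 → (∀r_1. ((¬(r_1 ≤ 2)) ∧ (z < 9 ∨ 3*z ≤ -24)))) ∧ ((¬(r_2 ≤ 2)) → (z < 9 ∨ 3*z ≤ -24))))) ∧ ((¬(r ≤ 2)) → (z < 9 ∨ 3*z ≤ -24))
Answer: WP = (r ≤ 2 → (∀r_2. ((r_2 ≤ 2 → (∀r_1. ((¬(r_1 ≤ 2)) ∧ (z < 9 ∨ 3*z ≤ -24)))) ∧ ((¬(r_2 ≤ 2)) → (z < 9 ∨ 3*z ≤ -24))))) ∧ ((¬(r ≤ 2)) → (z < 9 ∨ 3*z ≤ -24))


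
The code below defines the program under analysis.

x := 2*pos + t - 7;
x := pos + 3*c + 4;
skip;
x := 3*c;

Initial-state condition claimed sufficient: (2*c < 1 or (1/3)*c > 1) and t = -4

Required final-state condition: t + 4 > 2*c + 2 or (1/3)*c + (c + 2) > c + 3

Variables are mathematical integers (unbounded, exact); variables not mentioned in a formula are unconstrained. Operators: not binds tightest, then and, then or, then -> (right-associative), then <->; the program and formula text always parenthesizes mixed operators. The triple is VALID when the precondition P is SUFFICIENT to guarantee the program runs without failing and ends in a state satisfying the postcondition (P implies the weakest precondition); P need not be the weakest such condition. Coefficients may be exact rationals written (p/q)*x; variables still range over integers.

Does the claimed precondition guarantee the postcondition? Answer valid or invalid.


Working backward. After the program, the postcondition t + 4 > 2*c + 2 or (1/3)*c + (c + 2) > c + 3 must hold; in canonical form it is t > 2*c - 2 or (1/3)*c > 1.
Before x := 3*c: t > 2*c - 2 or (1/3)*c > 1
Before skip: t > 2*c - 2 or (1/3)*c > 1
Before x := pos + 3*c + 4: t > 2*c - 2 or (1/3)*c > 1
Before x := 2*pos + t - 7: t > 2*c - 2 or (1/3)*c > 1
The weakest precondition is t > 2*c - 2 or (1/3)*c > 1.
Check whether (2*c < 1 or (1/3)*c > 1) and t = -4 implies it.
Countermodel: at the initial state c = -1, t = -4, the precondition holds but the weakest precondition fails.
Answer: invalid


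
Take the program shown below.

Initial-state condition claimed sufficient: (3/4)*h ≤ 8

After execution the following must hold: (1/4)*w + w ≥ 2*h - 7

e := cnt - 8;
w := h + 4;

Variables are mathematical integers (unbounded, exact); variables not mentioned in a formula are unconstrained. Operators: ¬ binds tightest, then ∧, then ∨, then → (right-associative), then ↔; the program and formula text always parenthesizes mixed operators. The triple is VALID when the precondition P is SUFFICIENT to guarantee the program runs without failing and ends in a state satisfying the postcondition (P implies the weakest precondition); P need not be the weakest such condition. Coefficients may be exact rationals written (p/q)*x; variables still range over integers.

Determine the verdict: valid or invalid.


Working backward. After the program, the postcondition (1/4)*w + w ≥ 2*h - 7 must hold; in canonical form it is (5/4)*w ≥ 2*h - 7.
Before w := h + 4: (3/4)*h ≤ 12
Before e := cnt - 8: (3/4)*h ≤ 12
The weakest precondition is (3/4)*h ≤ 12.
Check whether (3/4)*h ≤ 8 implies it.
Every state satisfying the precondition satisfies the weakest precondition: the implication holds.
Answer: valid
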